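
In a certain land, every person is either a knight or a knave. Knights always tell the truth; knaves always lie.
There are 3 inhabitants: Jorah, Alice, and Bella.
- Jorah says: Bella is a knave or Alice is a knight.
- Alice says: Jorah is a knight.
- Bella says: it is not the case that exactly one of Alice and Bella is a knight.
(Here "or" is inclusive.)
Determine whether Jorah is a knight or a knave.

Jorah is a knight.

Consistent assignments: {Jorah=knight, Alice=knight, Bella=knight}; {Jorah=knight, Alice=knight, Bella=knave}
In every consistent assignment, Jorah is a knight.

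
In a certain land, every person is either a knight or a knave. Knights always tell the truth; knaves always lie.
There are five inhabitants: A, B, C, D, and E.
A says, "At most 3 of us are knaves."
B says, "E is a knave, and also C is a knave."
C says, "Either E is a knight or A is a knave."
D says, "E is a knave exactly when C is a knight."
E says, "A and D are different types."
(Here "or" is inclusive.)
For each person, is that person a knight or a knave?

Knights: A, C, and E. Knaves: B and D.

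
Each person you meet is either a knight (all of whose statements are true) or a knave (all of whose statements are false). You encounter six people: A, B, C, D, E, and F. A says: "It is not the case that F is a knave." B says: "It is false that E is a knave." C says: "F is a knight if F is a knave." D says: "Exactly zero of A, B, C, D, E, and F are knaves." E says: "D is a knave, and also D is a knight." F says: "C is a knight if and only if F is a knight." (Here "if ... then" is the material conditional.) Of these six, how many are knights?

3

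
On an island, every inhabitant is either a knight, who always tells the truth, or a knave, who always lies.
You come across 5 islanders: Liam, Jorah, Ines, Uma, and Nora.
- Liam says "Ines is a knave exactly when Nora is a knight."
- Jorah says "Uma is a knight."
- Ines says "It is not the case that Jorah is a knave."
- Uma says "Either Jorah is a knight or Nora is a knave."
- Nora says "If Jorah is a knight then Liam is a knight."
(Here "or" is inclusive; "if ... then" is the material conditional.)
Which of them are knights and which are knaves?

Liam is a knight, Jorah is a knave, Ines is a knave, Uma is a knave, and Nora is a knight.

As a knight, Liam's statement "Ines is a knave exactly when Nora is a knight" should be true; it is.
Jorah is a knave, so "Uma is a knight" must be false — and it is.
Since Ines is a knave, "it is not the case that Jorah is a knave" needs to be false, which holds.
As a knave, Uma's statement "either Jorah is a knight or Nora is a knave" should be false; it is.
As a knight, Nora's statement "if Jorah is a knight then Liam is a knight" should be true; it is.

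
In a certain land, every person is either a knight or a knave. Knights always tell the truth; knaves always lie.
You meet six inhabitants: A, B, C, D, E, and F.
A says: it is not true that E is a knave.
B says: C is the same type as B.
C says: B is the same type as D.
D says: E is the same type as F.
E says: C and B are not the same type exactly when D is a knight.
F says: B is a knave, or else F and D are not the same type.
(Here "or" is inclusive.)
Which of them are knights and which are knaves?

A is a knave, B is a knave, C is a knight, D is a knave, E is a knave, and F is a knight.

A is a knave, and the claim "it is not true that E is a knave" is indeed false.
B (knave): "C is the same type as B" — false. ✓
C is a knight; "B is the same type as D" is true, as required.
D (knave): "E is the same type as F" — false. ✓
E is a knave, and the claim "C and B are not the same type exactly when D is a knight" is indeed false.
F is a knight, and the claim "B is a knave, or else F and D are not the same type" is indeed true.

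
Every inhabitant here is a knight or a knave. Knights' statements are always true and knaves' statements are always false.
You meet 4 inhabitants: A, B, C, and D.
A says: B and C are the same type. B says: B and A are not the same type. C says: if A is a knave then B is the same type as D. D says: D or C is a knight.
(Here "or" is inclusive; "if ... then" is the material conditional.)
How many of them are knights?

1

The unique consistent assignment is A=knave, B=knight, C=knave, D=knave.
That has 1 knight.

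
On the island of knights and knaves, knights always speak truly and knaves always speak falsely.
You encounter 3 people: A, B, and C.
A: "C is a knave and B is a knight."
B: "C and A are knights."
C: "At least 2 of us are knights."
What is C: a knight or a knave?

C is a knave.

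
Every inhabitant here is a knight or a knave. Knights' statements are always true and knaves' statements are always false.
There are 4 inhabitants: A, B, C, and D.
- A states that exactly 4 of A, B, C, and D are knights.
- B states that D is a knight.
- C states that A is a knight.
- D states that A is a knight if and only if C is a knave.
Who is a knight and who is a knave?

A is a knave, B is a knave, C is a knave, and D is a knave.

Since A is a knave, "exactly 4 of A, B, C, and D are knights" needs to be false, which holds.
Since B is a knave, "D is a knight" needs to be false, which holds.
Since C is a knave, "A is a knight" needs to be false, which holds.
D (knave): "A is a knight if and only if C is a knave" — false. ✓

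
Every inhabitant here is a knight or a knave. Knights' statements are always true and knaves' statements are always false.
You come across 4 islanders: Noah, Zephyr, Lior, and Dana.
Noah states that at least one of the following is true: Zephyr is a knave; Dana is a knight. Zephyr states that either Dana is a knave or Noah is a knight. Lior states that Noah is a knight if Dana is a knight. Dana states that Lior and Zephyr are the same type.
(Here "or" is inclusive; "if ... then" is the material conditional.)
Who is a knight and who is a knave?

Suppose Noah is a knave. Then Noah's statement "at least one of the following is true: Zephyr is a knave; Dana is a knight" would have to be false. Checking the 8 ways to assign the others, none is consistent with every speaker.
(For instance, with Zephyr=knight, Lior=knight, Dana=knight, Noah's claim "at least one of the following is true: Zephyr is a knave; Dana is a knight" comes out true where it would need to be false.)
So Noah must be a knight, making "at least one of the following is true: Zephyr is a knave; Dana is a knight" true. Taking Noah=knight, Zephyr=knight, Lior=knight, Dana=knight, each remaining statement checks out:
  Zephyr (knight): "either Dana is a knave or Noah is a knight" — true. ✓
  Lior (knight): "Noah is a knight if Dana is a knight" — true. ✓
  Dana (knight): "Lior and Zephyr are the same type" — true. ✓
This is the unique consistent assignment.

Noah is a knight, Zephyr is a knight, Lior is a knight, and Dana is a knight.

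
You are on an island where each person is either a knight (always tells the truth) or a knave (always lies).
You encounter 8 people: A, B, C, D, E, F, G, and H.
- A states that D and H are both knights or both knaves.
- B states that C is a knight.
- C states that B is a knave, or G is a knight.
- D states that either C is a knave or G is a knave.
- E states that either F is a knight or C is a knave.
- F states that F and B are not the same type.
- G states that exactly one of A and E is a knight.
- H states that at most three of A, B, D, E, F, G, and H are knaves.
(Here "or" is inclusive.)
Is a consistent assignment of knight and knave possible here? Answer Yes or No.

Checking all 256 assignments, each has at least one speaker whose statement's truth value contradicts their type.

No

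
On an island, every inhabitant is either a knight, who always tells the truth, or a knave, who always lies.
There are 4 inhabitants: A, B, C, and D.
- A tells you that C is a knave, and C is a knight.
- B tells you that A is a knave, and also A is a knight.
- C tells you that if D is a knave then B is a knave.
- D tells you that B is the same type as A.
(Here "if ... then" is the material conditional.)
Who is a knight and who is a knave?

As a knave, A's statement "C is a knave, and C is a knight" should be false; it is.
As a knave, B's statement "A is a knave, and also A is a knight" should be false; it is.
C is a knight; "if D is a knave then B is a knave" is true, as required.
Since D is a knight, "B is the same type as A" needs to be true, which holds.

Knights: C and D. Knaves: A and B.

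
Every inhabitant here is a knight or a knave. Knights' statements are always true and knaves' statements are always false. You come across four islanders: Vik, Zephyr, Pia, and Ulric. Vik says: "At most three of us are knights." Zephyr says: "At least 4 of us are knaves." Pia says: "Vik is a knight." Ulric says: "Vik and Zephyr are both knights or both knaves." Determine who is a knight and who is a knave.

Vik is a knight, Zephyr is a knave, Pia is a knight, and Ulric is a knave.

As a knight, Vik's statement "at most three of us are knights" should be true; it is.
Zephyr is a knave; "at least 4 of us are knaves" is False, as required.
Pia is a knight; "Vik is a knight" is true, as required.
Ulric is a knave, and the claim "Vik and Zephyr are both knights or both knaves" is indeed False.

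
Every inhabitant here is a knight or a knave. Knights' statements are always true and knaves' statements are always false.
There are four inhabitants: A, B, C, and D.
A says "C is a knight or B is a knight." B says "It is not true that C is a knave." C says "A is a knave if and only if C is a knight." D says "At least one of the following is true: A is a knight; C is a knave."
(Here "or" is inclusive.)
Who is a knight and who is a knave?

A is a knave, B is a knave, C is a knave, and D is a knight.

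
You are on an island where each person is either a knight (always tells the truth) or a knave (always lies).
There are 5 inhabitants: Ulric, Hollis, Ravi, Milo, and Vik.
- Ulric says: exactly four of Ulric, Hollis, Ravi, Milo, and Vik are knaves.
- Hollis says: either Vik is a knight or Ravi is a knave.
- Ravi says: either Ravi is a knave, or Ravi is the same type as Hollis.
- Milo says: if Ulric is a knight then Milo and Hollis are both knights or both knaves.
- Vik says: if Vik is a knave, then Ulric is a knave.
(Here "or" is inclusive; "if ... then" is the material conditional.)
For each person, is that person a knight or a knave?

Ulric is a knave, Hollis is a knight, Ravi is a knight, Milo is a knight, and Vik is a knight.

As a knave, Ulric's statement "exactly four of Ulric, Hollis, Ravi, Milo, and Vik are knaves" should be false; it is.
Hollis is a knight; "either Vik is a knight or Ravi is a knave" is true, as required.
Ravi (knight): "either Ravi is a knave, or Ravi is the same type as Hollis" — true. ✓
Milo is a knight; "if Ulric is a knight then Milo and Hollis are both knights or both knaves" is true, as required.
As a knight, Vik's statement "if Vik is a knave, then Ulric is a knave" should be true; it is.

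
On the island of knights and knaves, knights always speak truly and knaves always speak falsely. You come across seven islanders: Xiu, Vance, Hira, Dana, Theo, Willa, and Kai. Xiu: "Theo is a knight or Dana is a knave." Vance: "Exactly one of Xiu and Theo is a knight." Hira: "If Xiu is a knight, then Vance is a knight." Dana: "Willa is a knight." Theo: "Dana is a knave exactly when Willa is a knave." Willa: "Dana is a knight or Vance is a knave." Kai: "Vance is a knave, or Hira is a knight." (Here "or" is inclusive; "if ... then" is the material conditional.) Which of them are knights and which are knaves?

Xiu is a knight, Vance is a knave, Hira is a knave, Dana is a knight, Theo is a knight, Willa is a knight, and Kai is a knight.

Xiu is a knight, and the claim "Theo is a knight or Dana is a knave" is indeed True.
Vance is a knave, and the claim "exactly one of Xiu and Theo is a knight" is indeed False.
Hira is a knave, and the claim "if Xiu is a knight, then Vance is a knight" is indeed False.
As a knight, Dana's statement "Willa is a knight" should be True; it is.
Since Theo is a knight, "Dana is a knave exactly when Willa is a knave" needs to be True, which holds.
Willa (knight): "Dana is a knight or Vance is a knave" — True. ✓
Kai is a knight; "Vance is a knave, or Hira is a knight" is True, as required.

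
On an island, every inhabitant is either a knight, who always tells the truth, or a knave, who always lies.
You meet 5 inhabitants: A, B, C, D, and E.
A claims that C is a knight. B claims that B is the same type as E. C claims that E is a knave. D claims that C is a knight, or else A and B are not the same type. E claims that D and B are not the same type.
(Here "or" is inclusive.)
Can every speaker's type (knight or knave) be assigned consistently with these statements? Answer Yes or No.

No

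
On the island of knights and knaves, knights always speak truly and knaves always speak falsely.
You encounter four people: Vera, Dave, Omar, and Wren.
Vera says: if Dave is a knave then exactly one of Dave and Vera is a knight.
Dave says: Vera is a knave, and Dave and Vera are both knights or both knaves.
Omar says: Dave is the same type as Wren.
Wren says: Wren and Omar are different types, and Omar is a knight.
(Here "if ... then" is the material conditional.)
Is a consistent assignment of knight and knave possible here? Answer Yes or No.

No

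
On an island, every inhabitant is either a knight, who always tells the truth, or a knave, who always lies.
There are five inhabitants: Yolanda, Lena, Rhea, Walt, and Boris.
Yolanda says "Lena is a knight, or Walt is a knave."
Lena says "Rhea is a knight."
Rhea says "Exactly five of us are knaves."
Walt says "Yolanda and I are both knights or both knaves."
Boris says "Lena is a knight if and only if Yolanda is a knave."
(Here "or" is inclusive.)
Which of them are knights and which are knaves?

Knights: Yolanda and Boris. Knaves: Lena, Rhea, and Walt.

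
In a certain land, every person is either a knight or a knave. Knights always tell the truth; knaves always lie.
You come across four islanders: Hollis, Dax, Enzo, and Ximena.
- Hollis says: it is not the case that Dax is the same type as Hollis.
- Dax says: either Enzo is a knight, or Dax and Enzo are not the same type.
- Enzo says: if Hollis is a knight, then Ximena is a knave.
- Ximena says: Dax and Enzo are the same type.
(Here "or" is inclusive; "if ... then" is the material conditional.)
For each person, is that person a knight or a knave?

Knights: Hollis and Ximena. Knaves: Dax and Enzo.

As a knight, Hollis's statement "it is not the case that Dax is the same type as Hollis" should be True; it is.
Dax is a knave; "either Enzo is a knight, or Dax and Enzo are not the same type" is false, as required.
Enzo is a knave, so "if Hollis is a knight, then Ximena is a knave" must be false — and it is.
Ximena (knight): "Dax and Enzo are the same type" — True. ✓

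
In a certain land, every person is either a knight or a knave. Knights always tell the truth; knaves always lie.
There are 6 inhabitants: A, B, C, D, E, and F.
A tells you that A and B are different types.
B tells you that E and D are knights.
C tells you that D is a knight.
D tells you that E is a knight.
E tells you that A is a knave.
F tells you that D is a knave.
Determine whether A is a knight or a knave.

A is a knight.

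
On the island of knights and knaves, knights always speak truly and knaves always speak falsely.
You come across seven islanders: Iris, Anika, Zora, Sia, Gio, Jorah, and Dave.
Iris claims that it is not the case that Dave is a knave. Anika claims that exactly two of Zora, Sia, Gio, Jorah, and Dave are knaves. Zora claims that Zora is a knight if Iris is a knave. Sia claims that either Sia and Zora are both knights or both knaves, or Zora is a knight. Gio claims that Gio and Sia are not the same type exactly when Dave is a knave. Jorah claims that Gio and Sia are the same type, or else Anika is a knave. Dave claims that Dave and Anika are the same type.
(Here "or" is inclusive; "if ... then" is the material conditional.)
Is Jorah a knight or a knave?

Jorah is a knave.

Consistent assignments: {Iris=knight, Anika=knight, Zora=knight, Sia=knight, Gio=knave, Jorah=knave, Dave=knight}
In every consistent assignment, Jorah is a knave.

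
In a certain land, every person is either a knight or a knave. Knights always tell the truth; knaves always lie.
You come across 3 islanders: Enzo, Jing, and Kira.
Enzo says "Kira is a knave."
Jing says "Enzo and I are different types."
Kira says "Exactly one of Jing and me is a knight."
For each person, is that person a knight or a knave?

As a knave, Enzo's statement "Kira is a knave" should be false; it is.
Since Jing is a knave, "Enzo and I are different types" needs to be false, which holds.
As a knight, Kira's statement "exactly one of Jing and me is a knight" should be True; it is.

Knights: Kira. Knaves: Enzo and Jing.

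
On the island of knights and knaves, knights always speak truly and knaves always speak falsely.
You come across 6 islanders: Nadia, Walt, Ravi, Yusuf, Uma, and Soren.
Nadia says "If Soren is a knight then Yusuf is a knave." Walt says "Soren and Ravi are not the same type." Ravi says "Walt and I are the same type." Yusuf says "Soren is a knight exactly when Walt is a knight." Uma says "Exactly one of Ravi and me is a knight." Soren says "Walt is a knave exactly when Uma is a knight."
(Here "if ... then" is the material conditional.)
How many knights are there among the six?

The unique consistent assignment is Nadia=knave, Walt=knight, Ravi=knave, Yusuf=knight, Uma=knave, Soren=knight.
That has 3 knights.

3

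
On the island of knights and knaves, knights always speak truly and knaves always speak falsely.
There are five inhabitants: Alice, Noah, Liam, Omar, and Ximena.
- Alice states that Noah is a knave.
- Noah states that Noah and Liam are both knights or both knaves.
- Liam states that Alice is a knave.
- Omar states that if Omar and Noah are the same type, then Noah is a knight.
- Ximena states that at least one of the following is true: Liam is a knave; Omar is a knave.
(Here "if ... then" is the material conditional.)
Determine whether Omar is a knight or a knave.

Consistent assignments: {Alice=knave, Noah=knight, Liam=knight, Omar=knight, Ximena=knave}
In every consistent assignment, Omar is a knight.

Omar is a knight.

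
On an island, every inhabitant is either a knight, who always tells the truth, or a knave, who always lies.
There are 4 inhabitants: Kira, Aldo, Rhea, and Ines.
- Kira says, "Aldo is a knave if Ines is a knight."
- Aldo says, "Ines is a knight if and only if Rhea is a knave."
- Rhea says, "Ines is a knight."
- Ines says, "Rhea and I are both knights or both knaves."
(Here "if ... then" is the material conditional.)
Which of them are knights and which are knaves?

Kira is a knight, so "Aldo is a knave if Ines is a knight" must be true — and it is.
Aldo is a knave, so "Ines is a knight if and only if Rhea is a knave" must be False — and it is.
Rhea is a knight, and the claim "Ines is a knight" is indeed true.
Ines is a knight, and the claim "Rhea and I are both knights or both knaves" is indeed true.

Kira is a knight, Aldo is a knave, Rhea is a knight, and Ines is a knight.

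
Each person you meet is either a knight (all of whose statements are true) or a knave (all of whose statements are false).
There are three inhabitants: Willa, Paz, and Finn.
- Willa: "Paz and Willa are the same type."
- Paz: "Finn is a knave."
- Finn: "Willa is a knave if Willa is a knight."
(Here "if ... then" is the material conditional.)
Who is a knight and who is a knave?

Willa is a knight, Paz is a knight, and Finn is a knave.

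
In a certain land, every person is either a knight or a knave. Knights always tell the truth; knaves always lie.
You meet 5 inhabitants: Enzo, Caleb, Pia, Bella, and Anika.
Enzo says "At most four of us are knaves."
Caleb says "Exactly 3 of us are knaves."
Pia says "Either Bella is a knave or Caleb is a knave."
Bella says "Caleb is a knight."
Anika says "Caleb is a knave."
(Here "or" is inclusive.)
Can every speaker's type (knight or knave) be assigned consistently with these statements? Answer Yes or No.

Yes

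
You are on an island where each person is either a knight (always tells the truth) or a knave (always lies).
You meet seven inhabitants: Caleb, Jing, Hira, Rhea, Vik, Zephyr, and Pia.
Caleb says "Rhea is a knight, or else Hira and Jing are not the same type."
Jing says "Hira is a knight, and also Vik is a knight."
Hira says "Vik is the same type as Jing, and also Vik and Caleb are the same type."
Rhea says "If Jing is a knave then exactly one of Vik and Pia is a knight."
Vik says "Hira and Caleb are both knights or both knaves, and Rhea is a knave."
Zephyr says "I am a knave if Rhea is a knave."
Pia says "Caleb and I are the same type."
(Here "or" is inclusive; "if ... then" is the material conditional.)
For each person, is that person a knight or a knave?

Caleb (knight): "Rhea is a knight, or else Hira and Jing are not the same type" — true. ✓
Jing is a knave, so "Hira is a knight, and also Vik is a knight" must be false — and it is.
As a knave, Hira's statement "Vik is the same type as Jing, and also Vik and Caleb are the same type" should be false; it is.
Rhea (knight): "if Jing is a knave then exactly one of Vik and Pia is a knight" — true. ✓
Since Vik is a knave, "Hira and Caleb are both knights or both knaves, and Rhea is a knave" needs to be false, which holds.
Zephyr is a knight, so "I am a knave if Rhea is a knave" must be true — and it is.
As a knight, Pia's statement "Caleb and I are the same type" should be true; it is.

Knights: Caleb, Rhea, Zephyr, and Pia. Knaves: Jing, Hira, and Vik.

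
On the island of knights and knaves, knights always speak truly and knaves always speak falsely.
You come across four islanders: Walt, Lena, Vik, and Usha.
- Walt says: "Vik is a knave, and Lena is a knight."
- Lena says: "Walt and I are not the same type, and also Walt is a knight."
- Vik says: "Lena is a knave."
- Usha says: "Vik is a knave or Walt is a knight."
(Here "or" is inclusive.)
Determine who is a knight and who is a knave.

Knights: Vik. Knaves: Walt, Lena, and Usha.

Walt is a knave, so "Vik is a knave, and Lena is a knight" must be false — and it is.
Lena is a knave, and the claim "Walt and I are not the same type, and also Walt is a knight" is indeed false.
Vik is a knight; "Lena is a knave" is true, as required.
Usha is a knave, and the claim "Vik is a knave or Walt is a knight" is indeed false.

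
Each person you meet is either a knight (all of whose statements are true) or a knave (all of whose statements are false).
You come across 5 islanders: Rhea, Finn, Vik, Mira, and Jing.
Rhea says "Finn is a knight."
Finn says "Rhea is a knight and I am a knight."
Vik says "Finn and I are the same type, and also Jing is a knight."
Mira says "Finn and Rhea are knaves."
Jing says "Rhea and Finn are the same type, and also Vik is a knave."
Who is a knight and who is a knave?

Rhea is a knight, Finn is a knight, Vik is a knave, Mira is a knave, and Jing is a knight.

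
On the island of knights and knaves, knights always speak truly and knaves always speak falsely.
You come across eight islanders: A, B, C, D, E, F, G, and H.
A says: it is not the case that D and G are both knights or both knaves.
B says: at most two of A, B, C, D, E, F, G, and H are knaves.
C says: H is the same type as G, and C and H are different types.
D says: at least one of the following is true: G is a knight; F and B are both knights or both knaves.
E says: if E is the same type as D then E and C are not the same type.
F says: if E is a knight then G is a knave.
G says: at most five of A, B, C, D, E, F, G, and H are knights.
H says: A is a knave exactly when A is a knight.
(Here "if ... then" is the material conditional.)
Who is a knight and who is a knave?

A is a knave, B is a knave, C is a knave, D is a knight, E is a knight, F is a knave, G is a knight, and H is a knave.

As a knave, A's statement "it is not the case that D and G are both knights or both knaves" should be False; it is.
As a knave, B's statement "at most two of A, B, C, D, E, F, G, and H are knaves" should be False; it is.
C is a knave, so "H is the same type as G, and C and H are different types" must be False — and it is.
As a knight, D's statement "at least one of the following is true: G is a knight; F and B are both knights or both knaves" should be True; it is.
E is a knight, so "if E is the same type as D then E and C are not the same type" must be True — and it is.
F is a knave, so "if E is a knight then G is a knave" must be False — and it is.
G is a knight; "at most five of A, B, C, D, E, F, G, and H are knights" is True, as required.
H (knave): "A is a knave exactly when A is a knight" — False. ✓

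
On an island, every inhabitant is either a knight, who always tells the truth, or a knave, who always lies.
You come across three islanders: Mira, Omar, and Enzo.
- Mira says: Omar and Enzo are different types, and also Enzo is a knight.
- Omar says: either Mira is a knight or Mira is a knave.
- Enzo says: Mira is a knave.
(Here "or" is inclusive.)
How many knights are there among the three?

The unique consistent assignment is Mira=knave, Omar=knight, Enzo=knight.
That has 2 knights.

2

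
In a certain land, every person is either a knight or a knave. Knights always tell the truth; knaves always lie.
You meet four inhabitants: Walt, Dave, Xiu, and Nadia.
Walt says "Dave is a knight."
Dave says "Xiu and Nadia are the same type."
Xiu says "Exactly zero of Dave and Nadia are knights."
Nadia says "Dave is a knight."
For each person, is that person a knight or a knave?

Walt is a knave, Dave is a knave, Xiu is a knight, and Nadia is a knave.

Walt is a knave, so "Dave is a knight" must be false — and it is.
Since Dave is a knave, "Xiu and Nadia are the same type" needs to be false, which holds.
Since Xiu is a knight, "exactly zero of Dave and Nadia are knights" needs to be true, which holds.
Nadia is a knave, and the claim "Dave is a knight" is indeed false.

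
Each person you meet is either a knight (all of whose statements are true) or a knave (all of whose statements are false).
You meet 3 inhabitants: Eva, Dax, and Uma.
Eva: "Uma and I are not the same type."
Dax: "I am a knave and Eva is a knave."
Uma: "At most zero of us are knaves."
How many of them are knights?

1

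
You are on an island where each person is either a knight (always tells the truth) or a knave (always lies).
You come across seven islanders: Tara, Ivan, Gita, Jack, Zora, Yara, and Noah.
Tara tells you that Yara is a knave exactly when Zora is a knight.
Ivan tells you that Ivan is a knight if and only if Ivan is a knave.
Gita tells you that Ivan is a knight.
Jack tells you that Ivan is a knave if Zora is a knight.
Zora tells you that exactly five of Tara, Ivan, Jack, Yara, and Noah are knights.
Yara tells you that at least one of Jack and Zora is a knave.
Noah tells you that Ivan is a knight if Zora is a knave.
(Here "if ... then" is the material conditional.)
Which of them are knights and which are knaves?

Tara is a knight, Ivan is a knave, Gita is a knave, Jack is a knight, Zora is a knave, Yara is a knight, and Noah is a knave.

Tara (knight): "Yara is a knave exactly when Zora is a knight" — True. ✓
As a knave, Ivan's statement "Ivan is a knight if and only if Ivan is a knave" should be False; it is.
Gita is a knave, so "Ivan is a knight" must be False — and it is.
Jack (knight): "Ivan is a knave if Zora is a knight" — True. ✓
Zora is a knave, and the claim "exactly five of Tara, Ivan, Jack, Yara, and Noah are knights" is indeed False.
Yara is a knight, and the claim "at least one of Jack and Zora is a knave" is indeed True.
As a knave, Noah's statement "Ivan is a knight if Zora is a knave" should be False; it is.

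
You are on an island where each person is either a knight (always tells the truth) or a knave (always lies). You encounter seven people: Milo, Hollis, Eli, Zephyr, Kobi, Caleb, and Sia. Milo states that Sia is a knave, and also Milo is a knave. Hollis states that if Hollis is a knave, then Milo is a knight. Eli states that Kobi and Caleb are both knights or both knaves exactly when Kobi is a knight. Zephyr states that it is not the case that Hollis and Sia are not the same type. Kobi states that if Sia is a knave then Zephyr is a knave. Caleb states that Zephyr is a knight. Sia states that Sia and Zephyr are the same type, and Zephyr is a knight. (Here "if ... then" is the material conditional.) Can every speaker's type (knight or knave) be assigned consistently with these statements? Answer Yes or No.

Yes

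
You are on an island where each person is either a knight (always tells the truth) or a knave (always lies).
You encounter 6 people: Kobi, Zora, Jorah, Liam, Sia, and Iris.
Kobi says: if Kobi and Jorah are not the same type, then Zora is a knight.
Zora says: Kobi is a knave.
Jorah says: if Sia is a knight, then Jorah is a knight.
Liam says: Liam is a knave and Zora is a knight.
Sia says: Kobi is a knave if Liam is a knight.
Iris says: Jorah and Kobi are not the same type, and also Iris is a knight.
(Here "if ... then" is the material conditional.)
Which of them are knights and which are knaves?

As a knight, Kobi's statement "if Kobi and Jorah are not the same type, then Zora is a knight" should be true; it is.
Zora is a knave, so "Kobi is a knave" must be false — and it is.
Jorah is a knight, so "if Sia is a knight, then Jorah is a knight" must be true — and it is.
Since Liam is a knave, "Liam is a knave and Zora is a knight" needs to be false, which holds.
Since Sia is a knight, "Kobi is a knave if Liam is a knight" needs to be true, which holds.
Iris is a knave, so "Jorah and Kobi are not the same type, and also Iris is a knight" must be false — and it is.

Kobi is a knight, Zora is a knave, Jorah is a knight, Liam is a knave, Sia is a knight, and Iris is a knave.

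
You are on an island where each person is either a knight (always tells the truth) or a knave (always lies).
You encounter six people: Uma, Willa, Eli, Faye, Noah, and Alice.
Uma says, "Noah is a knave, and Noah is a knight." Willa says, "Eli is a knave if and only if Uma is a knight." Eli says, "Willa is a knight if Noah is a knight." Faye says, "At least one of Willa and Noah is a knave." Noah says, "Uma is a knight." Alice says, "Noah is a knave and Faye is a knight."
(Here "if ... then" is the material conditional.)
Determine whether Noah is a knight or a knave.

Consistent assignments: {Uma=knave, Willa=knight, Eli=knight, Faye=knight, Noah=knave, Alice=knight}
In every consistent assignment, Noah is a knave.

Noah is a knave.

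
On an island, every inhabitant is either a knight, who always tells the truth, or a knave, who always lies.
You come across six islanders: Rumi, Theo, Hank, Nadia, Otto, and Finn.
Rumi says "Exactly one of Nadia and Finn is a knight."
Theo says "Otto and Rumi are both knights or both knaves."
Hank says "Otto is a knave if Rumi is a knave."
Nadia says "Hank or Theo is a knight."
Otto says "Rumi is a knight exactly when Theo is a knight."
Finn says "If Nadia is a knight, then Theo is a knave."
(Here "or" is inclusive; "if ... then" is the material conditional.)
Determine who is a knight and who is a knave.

Since Rumi is a knight, "exactly one of Nadia and Finn is a knight" needs to be True, which holds.
Theo (knight): "Otto and Rumi are both knights or both knaves" — True. ✓
Hank is a knight, and the claim "Otto is a knave if Rumi is a knave" is indeed True.
Nadia is a knight, so "Hank or Theo is a knight" must be True — and it is.
As a knight, Otto's statement "Rumi is a knight exactly when Theo is a knight" should be True; it is.
Finn is a knave, so "if Nadia is a knight, then Theo is a knave" must be False — and it is.

Knights: Rumi, Theo, Hank, Nadia, and Otto. Knaves: Finn.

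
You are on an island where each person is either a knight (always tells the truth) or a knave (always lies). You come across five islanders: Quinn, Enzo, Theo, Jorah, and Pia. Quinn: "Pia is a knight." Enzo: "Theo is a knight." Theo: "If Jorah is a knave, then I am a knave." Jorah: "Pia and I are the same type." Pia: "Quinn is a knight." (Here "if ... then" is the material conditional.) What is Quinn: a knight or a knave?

Quinn is a knight.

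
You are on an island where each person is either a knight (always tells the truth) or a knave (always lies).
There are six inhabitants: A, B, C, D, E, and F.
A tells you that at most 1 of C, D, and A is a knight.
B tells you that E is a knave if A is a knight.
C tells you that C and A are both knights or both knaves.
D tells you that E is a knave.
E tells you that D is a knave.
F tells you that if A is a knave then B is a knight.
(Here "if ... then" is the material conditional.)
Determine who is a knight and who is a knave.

Knights: A, E, and F. Knaves: B, C, and D.

A is a knight, so "at most 1 of C, D, and A is a knight" must be True — and it is.
B (knave): "E is a knave if A is a knight" — False. ✓
C is a knave, and the claim "C and A are both knights or both knaves" is indeed False.
D (knave): "E is a knave" — False. ✓
As a knight, E's statement "D is a knave" should be True; it is.
F is a knight, and the claim "if A is a knave then B is a knight" is indeed True.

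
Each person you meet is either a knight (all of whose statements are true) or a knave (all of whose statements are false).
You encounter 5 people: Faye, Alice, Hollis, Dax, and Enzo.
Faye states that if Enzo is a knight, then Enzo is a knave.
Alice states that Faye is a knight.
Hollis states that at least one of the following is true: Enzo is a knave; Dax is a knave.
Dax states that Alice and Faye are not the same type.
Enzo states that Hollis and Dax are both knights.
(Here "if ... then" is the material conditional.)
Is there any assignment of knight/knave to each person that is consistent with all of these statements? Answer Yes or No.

Yes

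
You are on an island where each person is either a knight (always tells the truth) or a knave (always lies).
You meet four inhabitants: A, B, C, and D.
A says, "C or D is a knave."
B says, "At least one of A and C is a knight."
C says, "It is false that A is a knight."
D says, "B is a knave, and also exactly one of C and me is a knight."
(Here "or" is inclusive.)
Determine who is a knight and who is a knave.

Suppose A is a knave. Then A's statement "C or D is a knave" would have to be false. Checking the 8 ways to assign the others, none is consistent with every speaker.
(For instance, with B=knight, C=knave, D=knave, A's claim "C or D is a knave" comes out true where it would need to be false.)
So A must be a knight, making "C or D is a knave" true. Taking A=knight, B=knight, C=knave, D=knave, each remaining statement checks out:
  B (knight): "at least one of A and C is a knight" — true. ✓
  C (knave): "it is false that A is a knight" — false. ✓
  D (knave): "B is a knave, and also exactly one of C and me is a knight" — false. ✓
This is the unique consistent assignment.

A is a knight, B is a knight, C is a knave, and D is a knave.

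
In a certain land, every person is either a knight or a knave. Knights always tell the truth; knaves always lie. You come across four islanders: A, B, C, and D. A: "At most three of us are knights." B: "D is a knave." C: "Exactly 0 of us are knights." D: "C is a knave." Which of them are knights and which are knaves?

A is a knight, B is a knave, C is a knave, and D is a knight.

Suppose A is a knave. Then A's statement "at most three of us are knights" would have to be false. Checking the 8 ways to assign the others, none is consistent with every speaker.
(For instance, with B=knave, C=knave, D=knight, A's claim "at most three of us are knights" comes out true where it would need to be false.)
So A must be a knight, making "at most three of us are knights" true. Taking A=knight, B=knave, C=knave, D=knight, each remaining statement checks out:
  B (knave): "D is a knave" — false. ✓
  C (knave): "exactly 0 of us are knights" — false. ✓
  D (knight): "C is a knave" — true. ✓
This is the unique consistent assignment.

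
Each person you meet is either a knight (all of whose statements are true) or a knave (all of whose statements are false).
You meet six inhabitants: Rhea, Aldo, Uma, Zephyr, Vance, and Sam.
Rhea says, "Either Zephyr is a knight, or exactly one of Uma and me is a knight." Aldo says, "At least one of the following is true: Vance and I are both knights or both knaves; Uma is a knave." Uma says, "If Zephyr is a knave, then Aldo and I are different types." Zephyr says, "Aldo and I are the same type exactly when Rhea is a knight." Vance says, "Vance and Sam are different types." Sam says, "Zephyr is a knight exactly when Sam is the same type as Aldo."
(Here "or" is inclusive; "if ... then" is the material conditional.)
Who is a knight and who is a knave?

Rhea is a knight, Aldo is a knight, Uma is a knight, Zephyr is a knight, Vance is a knight, and Sam is a knave.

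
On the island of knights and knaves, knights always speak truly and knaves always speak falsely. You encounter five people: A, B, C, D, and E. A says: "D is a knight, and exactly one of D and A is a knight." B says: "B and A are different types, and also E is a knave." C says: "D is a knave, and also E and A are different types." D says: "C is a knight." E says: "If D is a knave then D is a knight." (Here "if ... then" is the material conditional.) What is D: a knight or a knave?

D is a knave.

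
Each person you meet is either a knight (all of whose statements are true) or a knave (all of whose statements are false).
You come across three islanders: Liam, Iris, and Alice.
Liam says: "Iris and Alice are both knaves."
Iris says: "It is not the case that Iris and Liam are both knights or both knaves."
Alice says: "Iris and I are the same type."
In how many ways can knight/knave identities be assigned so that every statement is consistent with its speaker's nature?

2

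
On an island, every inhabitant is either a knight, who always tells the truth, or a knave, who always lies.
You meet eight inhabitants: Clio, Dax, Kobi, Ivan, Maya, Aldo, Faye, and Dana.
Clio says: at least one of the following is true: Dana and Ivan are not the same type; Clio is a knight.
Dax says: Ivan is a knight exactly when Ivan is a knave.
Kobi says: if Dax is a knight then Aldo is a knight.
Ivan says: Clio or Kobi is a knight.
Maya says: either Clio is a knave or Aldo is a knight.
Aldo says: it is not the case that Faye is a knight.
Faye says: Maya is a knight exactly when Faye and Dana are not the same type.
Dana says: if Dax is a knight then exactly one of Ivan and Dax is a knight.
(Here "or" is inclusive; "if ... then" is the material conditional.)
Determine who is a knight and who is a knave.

Since Clio is a knight, "at least one of the following is true: Dana and Ivan are not the same type; Clio is a knight" needs to be true, which holds.
Dax is a knave, and the claim "Ivan is a knight exactly when Ivan is a knave" is indeed false.
As a knight, Kobi's statement "if Dax is a knight then Aldo is a knight" should be true; it is.
Ivan is a knight; "Clio or Kobi is a knight" is true, as required.
As a knave, Maya's statement "either Clio is a knave or Aldo is a knight" should be false; it is.
Aldo is a knave, so "it is not the case that Faye is a knight" must be false — and it is.
Faye (knight): "Maya is a knight exactly when Faye and Dana are not the same type" — true. ✓
Dana is a knight; "if Dax is a knight then exactly one of Ivan and Dax is a knight" is true, as required.

Clio is a knight, Dax is a knave, Kobi is a knight, Ivan is a knight, Maya is a knave, Aldo is a knave, Faye is a knight, and Dana is a knight.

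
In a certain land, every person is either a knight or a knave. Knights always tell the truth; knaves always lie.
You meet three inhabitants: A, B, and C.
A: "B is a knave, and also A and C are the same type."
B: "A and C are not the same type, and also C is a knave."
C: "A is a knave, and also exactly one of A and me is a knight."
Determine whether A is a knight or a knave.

A is a knave.

Consistent assignments: {A=knave, B=knave, C=knight}
In every consistent assignment, A is a knave.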